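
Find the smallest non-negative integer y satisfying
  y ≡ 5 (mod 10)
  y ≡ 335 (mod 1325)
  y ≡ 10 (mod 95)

gcd(10, 1325) = 5 and 5 | (335 − 5), so the pair is consistent; merging gives y ≡ 335 (mod 2650), where 2650 = lcm(10, 1325).
gcd(2650, 95) = 5 and 5 | (10 − 335), so the pair is consistent; merging gives y ≡ 10935 (mod 50350), where 50350 = lcm(2650, 95).
The solution is unique modulo lcm(10, 1325, 95) = 50350.

10935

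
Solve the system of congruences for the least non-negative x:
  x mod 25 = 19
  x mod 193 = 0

From x ≡ 19 (mod 25) write x = 19 + 25t. Substituting into x ≡ 0 (mod 193) gives 25t ≡ 174 (mod 193), and since 25⁻¹ ≡ 139 (mod 193), t ≡ 61. Hence x ≡ 19 + 25·61 = 1544 (mod 4825).

1544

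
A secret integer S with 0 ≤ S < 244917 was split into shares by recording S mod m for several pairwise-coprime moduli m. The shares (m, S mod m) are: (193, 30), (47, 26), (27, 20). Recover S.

12575

The moduli are pairwise coprime; N = 193·47·27 = 244917.
N/193 = 1269; 1269 ≡ 111 (mod 193); 111·40 ≡ 1, so inverse 40.
N/47 = 5211; 5211 ≡ 41 (mod 47); 41·39 ≡ 1, so inverse 39.
N/27 = 9071; 9071 ≡ 26 (mod 27); 26·26 ≡ 1, so inverse 26.
S ≡ 30·1269·40 + 26·5211·39 + 20·9071·26 = 11523674.
11523674 mod 244917 = 12575.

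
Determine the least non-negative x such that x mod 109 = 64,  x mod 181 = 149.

13362

From x ≡ 64 (mod 109) write x = 64 + 109t. Substituting into x ≡ 149 (mod 181) gives 109t ≡ 85 (mod 181), and since 109⁻¹ ≡ 93 (mod 181), t ≡ 122. Hence x ≡ 64 + 109·122 = 13362 (mod 19729).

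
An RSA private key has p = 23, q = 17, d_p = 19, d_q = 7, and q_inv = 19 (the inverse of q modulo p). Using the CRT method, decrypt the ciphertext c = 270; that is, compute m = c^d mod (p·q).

m₁ = c^(d_p) mod p: c ≡ 17 (mod 23), and 17^19 mod 23 = 5.
m₂ = c^(d_q) mod q: c ≡ 15 (mod 17), and 15^7 mod 17 = 8.
h = q_inv·(m₁ − m₂) mod p = 19·(5 − 8) mod 23 = 12.
m = m₂ + h·q = 8 + 12·17 = 212.

212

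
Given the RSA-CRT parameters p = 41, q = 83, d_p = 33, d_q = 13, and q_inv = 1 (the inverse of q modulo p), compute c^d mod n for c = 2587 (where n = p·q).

2442

m₁ = c^(d_p) mod p: c ≡ 4 (mod 41), and 4^33 mod 41 = 23.
m₂ = c^(d_q) mod q: c ≡ 14 (mod 83), and 14^13 mod 83 = 35.
h = q_inv·(m₁ − m₂) mod p = 1·(23 − 35) mod 41 = 29.
m = m₂ + h·q = 35 + 29·83 = 2442.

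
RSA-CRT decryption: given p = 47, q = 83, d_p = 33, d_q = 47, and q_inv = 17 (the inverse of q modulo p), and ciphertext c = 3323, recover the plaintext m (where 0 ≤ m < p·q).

978

m₁ = c^(d_p) mod p: c ≡ 33 (mod 47), and 33^33 mod 47 = 38.
m₂ = c^(d_q) mod q: c ≡ 3 (mod 83), and 3^47 mod 83 = 65.
h = q_inv·(m₁ − m₂) mod p = 17·(38 − 65) mod 47 = 11.
m = m₂ + h·q = 65 + 11·83 = 978.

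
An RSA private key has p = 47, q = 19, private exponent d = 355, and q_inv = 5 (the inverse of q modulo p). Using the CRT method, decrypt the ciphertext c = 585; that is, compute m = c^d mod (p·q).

732

d_p = d mod (p−1) = 355 mod 46 = 33; d_q = d mod (q−1) = 13.
m₁ = c^(d_p) mod p: c ≡ 21 (mod 47), and 21^33 mod 47 = 27.
m₂ = c^(d_q) mod q: c ≡ 15 (mod 19), and 15^13 mod 19 = 10.
h = q_inv·(m₁ − m₂) mod p = 5·(27 − 10) mod 47 = 38.
m = m₂ + h·q = 10 + 38·19 = 732.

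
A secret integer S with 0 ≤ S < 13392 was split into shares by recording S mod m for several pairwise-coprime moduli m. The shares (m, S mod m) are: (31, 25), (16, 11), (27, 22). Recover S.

6907

The moduli are pairwise coprime; N = 31·16·27 = 13392.
N/31 = 432; 432 ≡ 29 (mod 31); 29·15 ≡ 1, so inverse 15.
N/16 = 837; 837 ≡ 5 (mod 16); 5·13 ≡ 1, so inverse 13.
N/27 = 496; 496 ≡ 10 (mod 27); 10·19 ≡ 1, so inverse 19.
S ≡ 25·432·15 + 11·837·13 + 22·496·19 = 489019.
489019 mod 13392 = 6907.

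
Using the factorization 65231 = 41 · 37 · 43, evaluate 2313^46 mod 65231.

Mod 41: 2313 ≡ 17; by Fermat, exponent reduces to 46 mod 40 = 6; 17^6 ≡ 8 (mod 41).
Mod 37: 2313 ≡ 19; by Fermat, exponent reduces to 46 mod 36 = 10; 19^10 ≡ 3 (mod 37).
Mod 43: 2313 ≡ 34; by Fermat, exponent reduces to 46 mod 42 = 4; 34^4 ≡ 25 (mod 43).
Combine by CRT: x ≡ 8 (mod 41), x ≡ 3 (mod 37), x ≡ 25 (mod 43) ⇒ x ≡ 53431 (mod 65231).

53431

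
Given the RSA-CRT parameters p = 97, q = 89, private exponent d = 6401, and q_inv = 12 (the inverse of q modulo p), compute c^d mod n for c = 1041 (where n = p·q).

836

d_p = d mod (p−1) = 6401 mod 96 = 65; d_q = d mod (q−1) = 65.
m₁ = c^(d_p) mod p: c ≡ 71 (mod 97), and 71^65 mod 97 = 60.
m₂ = c^(d_q) mod q: c ≡ 62 (mod 89), and 62^65 mod 89 = 35.
h = q_inv·(m₁ − m₂) mod p = 12·(60 − 35) mod 97 = 9.
m = m₂ + h·q = 35 + 9·89 = 836.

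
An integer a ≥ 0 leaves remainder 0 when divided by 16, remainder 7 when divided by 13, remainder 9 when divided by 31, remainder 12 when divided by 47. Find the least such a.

From a ≡ 0 (mod 16) write a = 0 + 16t. Substituting into a ≡ 7 (mod 13) gives 16t ≡ 7 (mod 13), and since 3⁻¹ ≡ 9 (mod 13), t ≡ 11. Hence a ≡ 0 + 16·11 = 176 (mod 208).
From a ≡ 176 (mod 208) write a = 176 + 208t. Substituting into a ≡ 9 (mod 31) gives 208t ≡ 19 (mod 31), and since 22⁻¹ ≡ 24 (mod 31), t ≡ 22. Hence a ≡ 176 + 208·22 = 4752 (mod 6448).
From a ≡ 4752 (mod 6448) write a = 4752 + 6448t. Substituting into a ≡ 12 (mod 47) gives 6448t ≡ 7 (mod 47), and since 9⁻¹ ≡ 21 (mod 47), t ≡ 6. Hence a ≡ 4752 + 6448·6 = 43440 (mod 303056).

43440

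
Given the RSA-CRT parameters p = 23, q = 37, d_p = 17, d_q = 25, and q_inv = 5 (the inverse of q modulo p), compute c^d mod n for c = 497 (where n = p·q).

641

m₁ = c^(d_p) mod p: c ≡ 14 (mod 23), and 14^17 mod 23 = 20.
m₂ = c^(d_q) mod q: c ≡ 16 (mod 37), and 16^25 mod 37 = 12.
h = q_inv·(m₁ − m₂) mod p = 5·(20 − 12) mod 23 = 17.
m = m₂ + h·q = 12 + 17·37 = 641.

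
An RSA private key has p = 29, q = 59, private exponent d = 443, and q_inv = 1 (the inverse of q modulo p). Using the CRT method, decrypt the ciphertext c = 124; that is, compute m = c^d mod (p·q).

1058

d_p = d mod (p−1) = 443 mod 28 = 23; d_q = d mod (q−1) = 37.
m₁ = c^(d_p) mod p: c ≡ 8 (mod 29), and 8^23 mod 29 = 14.
m₂ = c^(d_q) mod q: c ≡ 6 (mod 59), and 6^37 mod 59 = 55.
h = q_inv·(m₁ − m₂) mod p = 1·(14 − 55) mod 29 = 17.
m = m₂ + h·q = 55 + 17·59 = 1058.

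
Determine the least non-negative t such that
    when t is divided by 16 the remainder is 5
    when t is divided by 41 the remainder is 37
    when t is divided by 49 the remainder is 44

From t ≡ 5 (mod 16) write t = 5 + 16s. Substituting into t ≡ 37 (mod 41) gives 16s ≡ 32 (mod 41), and since 16⁻¹ ≡ 18 (mod 41), s ≡ 2. Hence t ≡ 5 + 16·2 = 37 (mod 656).
From t ≡ 37 (mod 656) write t = 37 + 656s. Substituting into t ≡ 44 (mod 49) gives 656s ≡ 7 (mod 49), and since 19⁻¹ ≡ 31 (mod 49), s ≡ 21. Hence t ≡ 37 + 656·21 = 13813 (mod 32144).

13813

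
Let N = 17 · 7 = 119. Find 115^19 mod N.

Mod 17: 115 ≡ 13; by Fermat, exponent reduces to 19 mod 16 = 3; 13^3 ≡ 4 (mod 17).
Mod 7: 115 ≡ 3; by Fermat, exponent reduces to 19 mod 6 = 1; 3^1 ≡ 3 (mod 7).
Combine by CRT: x ≡ 4 (mod 17), x ≡ 3 (mod 7) ⇒ x ≡ 38 (mod 119).

38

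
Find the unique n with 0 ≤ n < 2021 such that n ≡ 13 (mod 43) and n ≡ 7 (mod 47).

1088

Combine the congruences pairwise.
From n ≡ 13 (mod 43) write n = 13 + 43t. Substituting into n ≡ 7 (mod 47) gives 43t ≡ 41 (mod 47), and since 43⁻¹ ≡ 35 (mod 47), t ≡ 25. Hence n ≡ 13 + 43·25 = 1088 (mod 2021).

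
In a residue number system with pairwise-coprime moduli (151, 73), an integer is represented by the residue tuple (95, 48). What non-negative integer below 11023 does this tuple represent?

From x ≡ 95 (mod 151) write x = 95 + 151t. Substituting into x ≡ 48 (mod 73) gives 151t ≡ 26 (mod 73), and since 5⁻¹ ≡ 44 (mod 73), t ≡ 49. Hence x ≡ 95 + 151·49 = 7494 (mod 11023).

7494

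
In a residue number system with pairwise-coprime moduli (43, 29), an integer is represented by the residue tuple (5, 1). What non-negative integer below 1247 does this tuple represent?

349

From x ≡ 5 (mod 43) write x = 5 + 43t. Substituting into x ≡ 1 (mod 29) gives 43t ≡ 25 (mod 29), and since 14⁻¹ ≡ 27 (mod 29), t ≡ 8. Hence x ≡ 5 + 43·8 = 349 (mod 1247).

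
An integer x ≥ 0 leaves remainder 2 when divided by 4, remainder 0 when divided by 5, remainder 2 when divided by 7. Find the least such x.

30

The moduli are pairwise coprime; N = 4·5·7 = 140.
N/4 = 35; 35 ≡ 3 (mod 4); 3·3 ≡ 1, so inverse 3.
N/5 = 28; 28 ≡ 3 (mod 5); 3·2 ≡ 1, so inverse 2.
N/7 = 20; 20 ≡ 6 (mod 7); 6·6 ≡ 1, so inverse 6.
x ≡ 2·35·3 + 0·28·2 + 2·20·6 = 450.
450 mod 140 = 30.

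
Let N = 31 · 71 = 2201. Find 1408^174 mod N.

219

Mod 31: 1408 ≡ 13; by Fermat, exponent reduces to 174 mod 30 = 24; 13^24 ≡ 2 (mod 31).
Mod 71: 1408 ≡ 59; by Fermat, exponent reduces to 174 mod 70 = 34; 59^34 ≡ 6 (mod 71).
Combine by CRT: x ≡ 2 (mod 31), x ≡ 6 (mod 71) ⇒ x ≡ 219 (mod 2201).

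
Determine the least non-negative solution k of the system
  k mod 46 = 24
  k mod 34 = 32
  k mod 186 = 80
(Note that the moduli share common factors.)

24818

gcd(46, 34) = 2 and 2 | (32 − 24), so the pair is consistent; merging gives k ≡ 576 (mod 782), where 782 = lcm(46, 34).
gcd(782, 186) = 2 and 2 | (80 − 576), so the pair is consistent; merging gives k ≡ 24818 (mod 72726), where 72726 = lcm(782, 186).
The solution is unique modulo lcm(46, 34, 186) = 72726.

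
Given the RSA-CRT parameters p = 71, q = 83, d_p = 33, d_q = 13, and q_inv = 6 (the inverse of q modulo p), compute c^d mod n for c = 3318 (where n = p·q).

m₁ = c^(d_p) mod p: c ≡ 52 (mod 71), and 52^33 mod 71 = 59.
m₂ = c^(d_q) mod q: c ≡ 81 (mod 83), and 81^13 mod 83 = 25.
h = q_inv·(m₁ − m₂) mod p = 6·(59 − 25) mod 71 = 62.
m = m₂ + h·q = 25 + 62·83 = 5171.

5171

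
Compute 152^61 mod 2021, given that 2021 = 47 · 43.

1171

Mod 47: 152 ≡ 11; by Fermat, exponent reduces to 61 mod 46 = 15; 11^15 ≡ 43 (mod 47).
Mod 43: 152 ≡ 23; by Fermat, exponent reduces to 61 mod 42 = 19; 23^19 ≡ 10 (mod 43).
Combine by CRT: x ≡ 43 (mod 47), x ≡ 10 (mod 43) ⇒ x ≡ 1171 (mod 2021).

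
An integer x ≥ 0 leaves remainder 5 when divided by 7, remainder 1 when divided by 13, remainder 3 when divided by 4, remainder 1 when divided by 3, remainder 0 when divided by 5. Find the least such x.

4135

Combine the congruences pairwise.
From x ≡ 5 (mod 7) write x = 5 + 7t. Substituting into x ≡ 1 (mod 13) gives 7t ≡ 9 (mod 13), and since 7⁻¹ ≡ 2 (mod 13), t ≡ 5. Hence x ≡ 5 + 7·5 = 40 (mod 91).
From x ≡ 40 (mod 91) write x = 40 + 91t. Substituting into x ≡ 3 (mod 4) gives 91t ≡ 3 (mod 4), and since 3⁻¹ ≡ 3 (mod 4), t ≡ 1. Hence x ≡ 40 + 91·1 = 131 (mod 364).
From x ≡ 131 (mod 364) write x = 131 + 364t. Substituting into x ≡ 1 (mod 3) gives 364t ≡ 2 (mod 3), and since 1⁻¹ ≡ 1 (mod 3), t ≡ 2. Hence x ≡ 131 + 364·2 = 859 (mod 1092).
From x ≡ 859 (mod 1092) write x = 859 + 1092t. Substituting into x ≡ 0 (mod 5) gives 1092t ≡ 1 (mod 5), and since 2⁻¹ ≡ 3 (mod 5), t ≡ 3. Hence x ≡ 859 + 1092·3 = 4135 (mod 5460).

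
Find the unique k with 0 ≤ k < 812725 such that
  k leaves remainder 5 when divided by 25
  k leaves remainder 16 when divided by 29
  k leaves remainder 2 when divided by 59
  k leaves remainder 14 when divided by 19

The moduli are pairwise coprime; N = 25·29·59·19 = 812725.
N/25 = 32509; 32509 ≡ 9 (mod 25); 9·14 ≡ 1, so inverse 14.
N/29 = 28025; 28025 ≡ 11 (mod 29); 11·8 ≡ 1, so inverse 8.
N/59 = 13775; 13775 ≡ 28 (mod 59); 28·19 ≡ 1, so inverse 19.
N/19 = 42775; 42775 ≡ 6 (mod 19); 6·16 ≡ 1, so inverse 16.
k ≡ 5·32509·14 + 16·28025·8 + 2·13775·19 + 14·42775·16 = 15967880.
15967880 mod 812725 = 526105.

526105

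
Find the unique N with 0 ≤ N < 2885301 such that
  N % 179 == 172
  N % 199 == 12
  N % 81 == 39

The moduli are pairwise coprime; M = 179·199·81 = 2885301.
M/179 = 16119; 16119 ≡ 9 (mod 179); 9·20 ≡ 1, so inverse 20.
M/199 = 14499; 14499 ≡ 171 (mod 199); 171·135 ≡ 1, so inverse 135.
M/81 = 35621; 35621 ≡ 62 (mod 81); 62·17 ≡ 1, so inverse 17.
N ≡ 172·16119·20 + 12·14499·135 + 39·35621·17 = 102554463.
102554463 mod 2885301 = 1568928.

1568928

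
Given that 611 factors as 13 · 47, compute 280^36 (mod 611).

14

Mod 13: 280 ≡ 7; since 12 | 36, by Fermat 7^36 ≡ 1 (mod 13).
Mod 47: 280 ≡ 45; 45^36 ≡ 14 (mod 47).
Combine by CRT: x ≡ 1 (mod 13), x ≡ 14 (mod 47) ⇒ x ≡ 14 (mod 611).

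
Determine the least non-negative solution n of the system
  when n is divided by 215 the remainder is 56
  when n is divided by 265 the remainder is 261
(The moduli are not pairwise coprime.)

7151

gcd(215, 265) = 5 and 5 | (261 − 56), so the pair is consistent; merging gives n ≡ 7151 (mod 11395), where 11395 = lcm(215, 265).
The solution is unique modulo lcm(215, 265) = 11395.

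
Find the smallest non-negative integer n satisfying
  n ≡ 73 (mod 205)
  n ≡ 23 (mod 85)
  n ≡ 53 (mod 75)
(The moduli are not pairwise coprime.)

278

gcd(205, 85) = 5 and 5 | (23 − 73), so the pair is consistent; merging gives n ≡ 278 (mod 3485), where 3485 = lcm(205, 85).
gcd(3485, 75) = 5 and 5 | (53 − 278), so the pair is consistent; merging gives n ≡ 278 (mod 52275), where 52275 = lcm(3485, 75).
The solution is unique modulo lcm(205, 85, 75) = 52275.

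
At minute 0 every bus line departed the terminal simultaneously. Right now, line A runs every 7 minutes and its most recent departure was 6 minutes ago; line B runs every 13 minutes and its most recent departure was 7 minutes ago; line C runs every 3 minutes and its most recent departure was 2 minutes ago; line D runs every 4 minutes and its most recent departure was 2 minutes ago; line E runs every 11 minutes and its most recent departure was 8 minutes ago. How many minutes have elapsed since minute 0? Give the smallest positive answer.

Combine the congruences pairwise.
From t ≡ 6 (mod 7) write t = 6 + 7s. Substituting into t ≡ 7 (mod 13) gives 7s ≡ 1 (mod 13), and since 7⁻¹ ≡ 2 (mod 13), s ≡ 2. Hence t ≡ 6 + 7·2 = 20 (mod 91).
From t ≡ 20 (mod 91) write t = 20 + 91s. Substituting into t ≡ 2 (mod 3) gives 91s ≡ 0 (mod 3), and since 1⁻¹ ≡ 1 (mod 3), s ≡ 0. Hence t ≡ 20 + 91·0 = 20 (mod 273).
From t ≡ 20 (mod 273) write t = 20 + 273s. Substituting into t ≡ 2 (mod 4) gives 273s ≡ 2 (mod 4), and since 1⁻¹ ≡ 1 (mod 4), s ≡ 2. Hence t ≡ 20 + 273·2 = 566 (mod 1092).
From t ≡ 566 (mod 1092) write t = 566 + 1092s. Substituting into t ≡ 8 (mod 11) gives 1092s ≡ 3 (mod 11), and since 3⁻¹ ≡ 4 (mod 11), s ≡ 1. Hence t ≡ 566 + 1092·1 = 1658 (mod 12012).

1658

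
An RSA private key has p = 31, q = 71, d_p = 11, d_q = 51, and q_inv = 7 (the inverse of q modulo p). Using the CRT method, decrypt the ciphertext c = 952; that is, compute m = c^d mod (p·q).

296

m₁ = c^(d_p) mod p: c ≡ 22 (mod 31), and 22^11 mod 31 = 17.
m₂ = c^(d_q) mod q: c ≡ 29 (mod 71), and 29^51 mod 71 = 12.
h = q_inv·(m₁ − m₂) mod p = 7·(17 − 12) mod 31 = 4.
m = m₂ + h·q = 12 + 4·71 = 296.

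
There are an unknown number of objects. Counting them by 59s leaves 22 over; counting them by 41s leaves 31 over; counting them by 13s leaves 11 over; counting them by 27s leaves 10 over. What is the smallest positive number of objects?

The moduli are pairwise coprime; M = 59·41·13·27 = 849069.
M/59 = 14391; 14391 ≡ 54 (mod 59); 54·47 ≡ 1, so inverse 47.
M/41 = 20709; 20709 ≡ 4 (mod 41); 4·31 ≡ 1, so inverse 31.
M/13 = 65313; 65313 ≡ 1 (mod 13), inverse 1.
M/27 = 31447; 31447 ≡ 19 (mod 27); 19·10 ≡ 1, so inverse 10.
N ≡ 22·14391·47 + 31·20709·31 + 11·65313·1 + 10·31447·10 = 38644786.
38644786 mod 849069 = 436681.

436681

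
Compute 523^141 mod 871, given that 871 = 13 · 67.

131

Mod 13: 523 ≡ 3; by Fermat, exponent reduces to 141 mod 12 = 9; 3^9 ≡ 1 (mod 13).
Mod 67: 523 ≡ 54; by Fermat, exponent reduces to 141 mod 66 = 9; 54^9 ≡ 64 (mod 67).
Combine by CRT: x ≡ 1 (mod 13), x ≡ 64 (mod 67) ⇒ x ≡ 131 (mod 871).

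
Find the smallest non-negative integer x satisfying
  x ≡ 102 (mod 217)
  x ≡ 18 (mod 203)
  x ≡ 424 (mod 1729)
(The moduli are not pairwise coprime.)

gcd(217, 203) = 7 and 7 | (18 − 102), so the pair is consistent; merging gives x ≡ 5093 (mod 6293), where 6293 = lcm(217, 203).
gcd(6293, 1729) = 7 and 7 | (424 − 5093), so the pair is consistent; merging gives x ≡ 401552 (mod 1554371), where 1554371 = lcm(6293, 1729).
The solution is unique modulo lcm(217, 203, 1729) = 1554371.

401552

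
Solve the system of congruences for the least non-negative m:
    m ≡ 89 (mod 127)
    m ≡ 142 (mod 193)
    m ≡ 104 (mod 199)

795109

Combine the congruences pairwise.
From m ≡ 89 (mod 127) write m = 89 + 127t. Substituting into m ≡ 142 (mod 193) gives 127t ≡ 53 (mod 193), and since 127⁻¹ ≡ 38 (mod 193), t ≡ 84. Hence m ≡ 89 + 127·84 = 10757 (mod 24511).
From m ≡ 10757 (mod 24511) write m = 10757 + 24511t. Substituting into m ≡ 104 (mod 199) gives 24511t ≡ 93 (mod 199), and since 34⁻¹ ≡ 41 (mod 199), t ≡ 32. Hence m ≡ 10757 + 24511·32 = 795109 (mod 4877689).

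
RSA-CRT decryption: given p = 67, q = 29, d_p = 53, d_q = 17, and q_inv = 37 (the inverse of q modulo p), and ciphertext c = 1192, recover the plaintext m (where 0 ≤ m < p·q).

1568

m₁ = c^(d_p) mod p: c ≡ 53 (mod 67), and 53^53 mod 67 = 27.
m₂ = c^(d_q) mod q: c ≡ 3 (mod 29), and 3^17 mod 29 = 2.
h = q_inv·(m₁ − m₂) mod p = 37·(27 − 2) mod 67 = 54.
m = m₂ + h·q = 2 + 54·29 = 1568.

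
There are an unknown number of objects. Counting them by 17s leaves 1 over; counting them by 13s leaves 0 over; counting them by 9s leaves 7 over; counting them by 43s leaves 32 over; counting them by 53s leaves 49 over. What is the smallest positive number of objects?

From N ≡ 1 (mod 17) write N = 1 + 17t. Substituting into N ≡ 0 (mod 13) gives 17t ≡ 12 (mod 13), and since 4⁻¹ ≡ 10 (mod 13), t ≡ 3. Hence N ≡ 1 + 17·3 = 52 (mod 221).
From N ≡ 52 (mod 221) write N = 52 + 221t. Substituting into N ≡ 7 (mod 9) gives 221t ≡ 0 (mod 9), and since 5⁻¹ ≡ 2 (mod 9), t ≡ 0. Hence N ≡ 52 + 221·0 = 52 (mod 1989).
From N ≡ 52 (mod 1989) write N = 52 + 1989t. Substituting into N ≡ 32 (mod 43) gives 1989t ≡ 23 (mod 43), and since 11⁻¹ ≡ 4 (mod 43), t ≡ 6. Hence N ≡ 52 + 1989·6 = 11986 (mod 85527).
From N ≡ 11986 (mod 85527) write N = 11986 + 85527t. Substituting into N ≡ 49 (mod 53) gives 85527t ≡ 41 (mod 53), and since 38⁻¹ ≡ 7 (mod 53), t ≡ 22. Hence N ≡ 11986 + 85527·22 = 1893580 (mod 4532931).

1893580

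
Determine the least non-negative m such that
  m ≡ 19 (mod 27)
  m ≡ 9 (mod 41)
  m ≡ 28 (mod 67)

3043

Combine the congruences pairwise.
From m ≡ 19 (mod 27) write m = 19 + 27t. Substituting into m ≡ 9 (mod 41) gives 27t ≡ 31 (mod 41), and since 27⁻¹ ≡ 38 (mod 41), t ≡ 30. Hence m ≡ 19 + 27·30 = 829 (mod 1107).
From m ≡ 829 (mod 1107) write m = 829 + 1107t. Substituting into m ≡ 28 (mod 67) gives 1107t ≡ 3 (mod 67), and since 35⁻¹ ≡ 23 (mod 67), t ≡ 2. Hence m ≡ 829 + 1107·2 = 3043 (mod 74169).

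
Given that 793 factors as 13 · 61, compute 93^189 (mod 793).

Mod 13: 93 ≡ 2; by Fermat, exponent reduces to 189 mod 12 = 9; 2^9 ≡ 5 (mod 13).
Mod 61: 93 ≡ 32; by Fermat, exponent reduces to 189 mod 60 = 9; 32^9 ≡ 50 (mod 61).
Combine by CRT: x ≡ 5 (mod 13), x ≡ 50 (mod 61) ⇒ x ≡ 538 (mod 793).

538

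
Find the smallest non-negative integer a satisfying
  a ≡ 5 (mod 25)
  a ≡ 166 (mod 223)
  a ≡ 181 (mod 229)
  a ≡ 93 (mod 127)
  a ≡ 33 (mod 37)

The moduli are pairwise coprime; N = 25·223·229·127·37 = 5999095825.
N/25 = 239963833; 239963833 ≡ 8 (mod 25); 8·22 ≡ 1, so inverse 22.
N/223 = 26901775; 26901775 ≡ 170 (mod 223); 170·122 ≡ 1, so inverse 122.
N/229 = 26196925; 26196925 ≡ 12 (mod 229); 12·210 ≡ 1, so inverse 210.
N/127 = 47236975; 47236975 ≡ 87 (mod 127); 87·73 ≡ 1, so inverse 73.
N/37 = 162137725; 162137725 ≡ 25 (mod 37); 25·3 ≡ 1, so inverse 3.
a ≡ 5·239963833·22 + 166·26901775·122 + 181·26196925·210 + 93·47236975·73 + 33·162137725·3 = 1903699346230.
1903699346230 mod 5999095825 = 1985969705.

1985969705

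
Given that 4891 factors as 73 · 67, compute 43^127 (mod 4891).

1526

Mod 73: 43 ≡ 43; by Fermat, exponent reduces to 127 mod 72 = 55; 43^55 ≡ 66 (mod 73).
Mod 67: 43 ≡ 43; by Fermat, exponent reduces to 127 mod 66 = 61; 43^61 ≡ 52 (mod 67).
Combine by CRT: x ≡ 66 (mod 73), x ≡ 52 (mod 67) ⇒ x ≡ 1526 (mod 4891).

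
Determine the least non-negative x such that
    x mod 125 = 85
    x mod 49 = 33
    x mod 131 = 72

From x ≡ 85 (mod 125) write x = 85 + 125t. Substituting into x ≡ 33 (mod 49) gives 125t ≡ 46 (mod 49), and since 27⁻¹ ≡ 20 (mod 49), t ≡ 38. Hence x ≡ 85 + 125·38 = 4835 (mod 6125).
From x ≡ 4835 (mod 6125) write x = 4835 + 6125t. Substituting into x ≡ 72 (mod 131) gives 6125t ≡ 84 (mod 131), and since 99⁻¹ ≡ 45 (mod 131), t ≡ 112. Hence x ≡ 4835 + 6125·112 = 690835 (mod 802375).

690835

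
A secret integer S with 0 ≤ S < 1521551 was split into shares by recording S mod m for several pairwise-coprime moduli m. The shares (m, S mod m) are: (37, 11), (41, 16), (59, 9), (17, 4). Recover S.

Combine the congruences pairwise.
From S ≡ 11 (mod 37) write S = 11 + 37t. Substituting into S ≡ 16 (mod 41) gives 37t ≡ 5 (mod 41), and since 37⁻¹ ≡ 10 (mod 41), t ≡ 9. Hence S ≡ 11 + 37·9 = 344 (mod 1517).
From S ≡ 344 (mod 1517) write S = 344 + 1517t. Substituting into S ≡ 9 (mod 59) gives 1517t ≡ 19 (mod 59), and since 42⁻¹ ≡ 52 (mod 59), t ≡ 44. Hence S ≡ 344 + 1517·44 = 67092 (mod 89503).
From S ≡ 67092 (mod 89503) write S = 67092 + 89503t. Substituting into S ≡ 4 (mod 17) gives 89503t ≡ 11 (mod 17), and since 15⁻¹ ≡ 8 (mod 17), t ≡ 3. Hence S ≡ 67092 + 89503·3 = 335601 (mod 1521551).

335601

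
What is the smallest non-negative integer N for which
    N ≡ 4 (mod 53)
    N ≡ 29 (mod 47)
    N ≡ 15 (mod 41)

3131

The moduli are pairwise coprime; M = 53·47·41 = 102131.
M/53 = 1927; 1927 ≡ 19 (mod 53); 19·14 ≡ 1, so inverse 14.
M/47 = 2173; 2173 ≡ 11 (mod 47); 11·30 ≡ 1, so inverse 30.
M/41 = 2491; 2491 ≡ 31 (mod 41); 31·4 ≡ 1, so inverse 4.
N ≡ 4·1927·14 + 29·2173·30 + 15·2491·4 = 2147882.
2147882 mod 102131 = 3131.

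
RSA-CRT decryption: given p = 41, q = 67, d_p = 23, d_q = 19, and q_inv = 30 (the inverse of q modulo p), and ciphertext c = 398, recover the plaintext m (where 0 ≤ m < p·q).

m₁ = c^(d_p) mod p: c ≡ 29 (mod 41), and 29^23 mod 41 = 6.
m₂ = c^(d_q) mod q: c ≡ 63 (mod 67), and 63^19 mod 67 = 32.
h = q_inv·(m₁ − m₂) mod p = 30·(6 − 32) mod 41 = 40.
m = m₂ + h·q = 32 + 40·67 = 2712.

2712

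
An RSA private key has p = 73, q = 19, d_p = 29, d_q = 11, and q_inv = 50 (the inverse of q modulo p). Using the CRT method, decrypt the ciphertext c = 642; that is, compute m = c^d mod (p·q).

60

m₁ = c^(d_p) mod p: c ≡ 58 (mod 73), and 58^29 mod 73 = 60.
m₂ = c^(d_q) mod q: c ≡ 15 (mod 19), and 15^11 mod 19 = 3.
h = q_inv·(m₁ − m₂) mod p = 50·(60 − 3) mod 73 = 3.
m = m₂ + h·q = 3 + 3·19 = 60.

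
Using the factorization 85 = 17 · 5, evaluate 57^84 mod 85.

21

Mod 17: 57 ≡ 6; by Fermat, exponent reduces to 84 mod 16 = 4; 6^4 ≡ 4 (mod 17).
Mod 5: 57 ≡ 2; since 4 | 84, by Fermat 2^84 ≡ 1 (mod 5).
Combine by CRT: x ≡ 4 (mod 17), x ≡ 1 (mod 5) ⇒ x ≡ 21 (mod 85).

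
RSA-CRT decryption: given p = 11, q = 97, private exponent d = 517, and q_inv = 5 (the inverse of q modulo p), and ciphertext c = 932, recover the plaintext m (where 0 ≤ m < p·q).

90

d_p = d mod (p−1) = 517 mod 10 = 7; d_q = d mod (q−1) = 37.
m₁ = c^(d_p) mod p: c ≡ 8 (mod 11), and 8^7 mod 11 = 2.
m₂ = c^(d_q) mod q: c ≡ 59 (mod 97), and 59^37 mod 97 = 90.
h = q_inv·(m₁ − m₂) mod p = 5·(2 − 90) mod 11 = 0.
m = m₂ + h·q = 90 + 0·97 = 90.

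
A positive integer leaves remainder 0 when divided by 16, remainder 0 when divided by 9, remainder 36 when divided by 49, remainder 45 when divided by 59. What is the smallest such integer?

The moduli are pairwise coprime; N = 16·9·49·59 = 416304.
N/16 = 26019; 26019 ≡ 3 (mod 16); 3·11 ≡ 1, so inverse 11.
N/9 = 46256; 46256 ≡ 5 (mod 9); 5·2 ≡ 1, so inverse 2.
N/49 = 8496; 8496 ≡ 19 (mod 49); 19·31 ≡ 1, so inverse 31.
N/59 = 7056; 7056 ≡ 35 (mod 59); 35·27 ≡ 1, so inverse 27.
x ≡ 0·26019·11 + 0·46256·2 + 36·8496·31 + 45·7056·27 = 18054576.
18054576 mod 416304 = 153504.

153504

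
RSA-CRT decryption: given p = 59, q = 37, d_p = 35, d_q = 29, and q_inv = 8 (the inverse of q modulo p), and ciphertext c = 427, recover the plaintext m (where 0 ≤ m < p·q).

1401

m₁ = c^(d_p) mod p: c ≡ 14 (mod 59), and 14^35 mod 59 = 44.
m₂ = c^(d_q) mod q: c ≡ 20 (mod 37), and 20^29 mod 37 = 32.
h = q_inv·(m₁ − m₂) mod p = 8·(44 − 32) mod 59 = 37.
m = m₂ + h·q = 32 + 37·37 = 1401.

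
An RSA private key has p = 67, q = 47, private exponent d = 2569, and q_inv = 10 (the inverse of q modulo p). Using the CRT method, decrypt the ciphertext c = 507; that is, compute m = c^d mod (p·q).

306

d_p = d mod (p−1) = 2569 mod 66 = 61; d_q = d mod (q−1) = 39.
m₁ = c^(d_p) mod p: c ≡ 38 (mod 67), and 38^61 mod 67 = 38.
m₂ = c^(d_q) mod q: c ≡ 37 (mod 47), and 37^39 mod 47 = 24.
h = q_inv·(m₁ − m₂) mod p = 10·(38 − 24) mod 67 = 6.
m = m₂ + h·q = 24 + 6·47 = 306.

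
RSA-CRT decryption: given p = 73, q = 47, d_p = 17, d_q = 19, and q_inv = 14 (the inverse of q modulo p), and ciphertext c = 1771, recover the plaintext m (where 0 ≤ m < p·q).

3016

m₁ = c^(d_p) mod p: c ≡ 19 (mod 73), and 19^17 mod 73 = 23.
m₂ = c^(d_q) mod q: c ≡ 32 (mod 47), and 32^19 mod 47 = 8.
h = q_inv·(m₁ − m₂) mod p = 14·(23 − 8) mod 73 = 64.
m = m₂ + h·q = 8 + 64·47 = 3016.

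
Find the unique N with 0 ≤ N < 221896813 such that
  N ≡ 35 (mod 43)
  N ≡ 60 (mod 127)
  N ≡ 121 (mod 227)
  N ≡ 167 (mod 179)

149548402

The moduli are pairwise coprime; M = 43·127·227·179 = 221896813.
M/43 = 5160391; 5160391 ≡ 4 (mod 43); 4·11 ≡ 1, so inverse 11.
M/127 = 1747219; 1747219 ≡ 80 (mod 127); 80·27 ≡ 1, so inverse 27.
M/227 = 977519; 977519 ≡ 57 (mod 227); 57·4 ≡ 1, so inverse 4.
M/179 = 1239647; 1239647 ≡ 72 (mod 179); 72·92 ≡ 1, so inverse 92.
N ≡ 35·5160391·11 + 60·1747219·27 + 121·977519·4 + 167·1239647·92 = 24336301019.
24336301019 mod 221896813 = 149548402.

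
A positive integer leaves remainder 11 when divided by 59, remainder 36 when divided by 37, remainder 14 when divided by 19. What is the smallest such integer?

Combine the congruences pairwise.
From a ≡ 11 (mod 59) write a = 11 + 59t. Substituting into a ≡ 36 (mod 37) gives 59t ≡ 25 (mod 37), and since 22⁻¹ ≡ 32 (mod 37), t ≡ 23. Hence a ≡ 11 + 59·23 = 1368 (mod 2183).
From a ≡ 1368 (mod 2183) write a = 1368 + 2183t. Substituting into a ≡ 14 (mod 19) gives 2183t ≡ 14 (mod 19), and since 17⁻¹ ≡ 9 (mod 19), t ≡ 12. Hence a ≡ 1368 + 2183·12 = 27564 (mod 41477).

27564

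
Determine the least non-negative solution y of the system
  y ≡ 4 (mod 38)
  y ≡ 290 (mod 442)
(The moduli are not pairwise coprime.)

gcd(38, 442) = 2 and 2 | (290 − 4), so the pair is consistent; merging gives y ≡ 6920 (mod 8398), where 8398 = lcm(38, 442).
The solution is unique modulo lcm(38, 442) = 8398.

6920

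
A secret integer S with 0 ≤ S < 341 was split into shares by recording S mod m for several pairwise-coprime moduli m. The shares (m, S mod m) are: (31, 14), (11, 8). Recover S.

107

From S ≡ 14 (mod 31) write S = 14 + 31t. Substituting into S ≡ 8 (mod 11) gives 31t ≡ 5 (mod 11), and since 9⁻¹ ≡ 5 (mod 11), t ≡ 3. Hence S ≡ 14 + 31·3 = 107 (mod 341).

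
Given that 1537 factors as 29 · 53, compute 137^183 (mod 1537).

Mod 29: 137 ≡ 21; by Fermat, exponent reduces to 183 mod 28 = 15; 21^15 ≡ 8 (mod 29).
Mod 53: 137 ≡ 31; by Fermat, exponent reduces to 183 mod 52 = 27; 31^27 ≡ 22 (mod 53).
Combine by CRT: x ≡ 8 (mod 29), x ≡ 22 (mod 53) ⇒ x ≡ 1400 (mod 1537).

1400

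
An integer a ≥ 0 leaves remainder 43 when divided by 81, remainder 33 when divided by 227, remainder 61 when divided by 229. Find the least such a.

From a ≡ 43 (mod 81) write a = 43 + 81t. Substituting into a ≡ 33 (mod 227) gives 81t ≡ 217 (mod 227), and since 81⁻¹ ≡ 213 (mod 227), t ≡ 140. Hence a ≡ 43 + 81·140 = 11383 (mod 18387).
From a ≡ 11383 (mod 18387) write a = 11383 + 18387t. Substituting into a ≡ 61 (mod 229) gives 18387t ≡ 128 (mod 229), and since 67⁻¹ ≡ 188 (mod 229), t ≡ 19. Hence a ≡ 11383 + 18387·19 = 360736 (mod 4210623).

360736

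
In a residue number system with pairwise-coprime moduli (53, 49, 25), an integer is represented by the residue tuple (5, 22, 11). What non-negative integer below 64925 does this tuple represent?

The moduli are pairwise coprime; N = 53·49·25 = 64925.
N/53 = 1225; 1225 ≡ 6 (mod 53); 6·9 ≡ 1, so inverse 9.
N/49 = 1325; 1325 ≡ 2 (mod 49); 2·25 ≡ 1, so inverse 25.
N/25 = 2597; 2597 ≡ 22 (mod 25); 22·8 ≡ 1, so inverse 8.
x ≡ 5·1225·9 + 22·1325·25 + 11·2597·8 = 1012411.
1012411 mod 64925 = 38536.

38536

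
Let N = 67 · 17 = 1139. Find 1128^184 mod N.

Mod 67: 1128 ≡ 56; by Fermat, exponent reduces to 184 mod 66 = 52; 56^52 ≡ 33 (mod 67).
Mod 17: 1128 ≡ 6; by Fermat, exponent reduces to 184 mod 16 = 8; 6^8 ≡ 16 (mod 17).
Combine by CRT: x ≡ 33 (mod 67), x ≡ 16 (mod 17) ⇒ x ≡ 33 (mod 1139).

33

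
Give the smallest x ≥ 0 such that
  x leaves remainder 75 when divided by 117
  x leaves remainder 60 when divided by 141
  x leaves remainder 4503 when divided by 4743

Combine the congruences pairwise.
gcd(117, 141) = 3 and 3 | (60 − 75), so the pair is consistent; merging gives x ≡ 3585 (mod 5499), where 5499 = lcm(117, 141).
gcd(5499, 4743) = 9 and 9 | (4503 − 3585), so the pair is consistent; merging gives x ≡ 1873245 (mod 2897973), where 2897973 = lcm(5499, 4743).
The solution is unique modulo lcm(117, 141, 4743) = 2897973.

1873245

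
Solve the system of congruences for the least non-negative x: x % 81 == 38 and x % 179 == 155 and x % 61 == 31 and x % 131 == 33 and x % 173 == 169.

The moduli are pairwise coprime; N = 81·179·61·131·173 = 20044041057.
N/81 = 247457297; 247457297 ≡ 29 (mod 81); 29·14 ≡ 1, so inverse 14.
N/179 = 111977883; 111977883 ≡ 137 (mod 179); 137·98 ≡ 1, so inverse 98.
N/61 = 328590837; 328590837 ≡ 2 (mod 61); 2·31 ≡ 1, so inverse 31.
N/131 = 153007947; 153007947 ≡ 78 (mod 131); 78·42 ≡ 1, so inverse 42.
N/173 = 115861509; 115861509 ≡ 122 (mod 173); 122·78 ≡ 1, so inverse 78.
x ≡ 38·247457297·14 + 155·111977883·98 + 31·328590837·31 + 33·153007947·42 + 169·115861509·78 = 3887722545311.
3887722545311 mod 20044041057 = 19222621310.

19222621310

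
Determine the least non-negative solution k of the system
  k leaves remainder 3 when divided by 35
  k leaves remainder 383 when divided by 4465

gcd(35, 4465) = 5 and 5 | (383 − 3), so the pair is consistent; merging gives k ≡ 9313 (mod 31255), where 31255 = lcm(35, 4465).
The solution is unique modulo lcm(35, 4465) = 31255.

9313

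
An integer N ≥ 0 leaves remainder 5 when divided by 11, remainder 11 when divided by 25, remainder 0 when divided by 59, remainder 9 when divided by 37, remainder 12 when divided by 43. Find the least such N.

From N ≡ 5 (mod 11) write N = 5 + 11t. Substituting into N ≡ 11 (mod 25) gives 11t ≡ 6 (mod 25), and since 11⁻¹ ≡ 16 (mod 25), t ≡ 21. Hence N ≡ 5 + 11·21 = 236 (mod 275).
From N ≡ 236 (mod 275) write N = 236 + 275t. Substituting into N ≡ 0 (mod 59) gives 275t ≡ 0 (mod 59), and since 39⁻¹ ≡ 56 (mod 59), t ≡ 0. Hence N ≡ 236 + 275·0 = 236 (mod 16225).
From N ≡ 236 (mod 16225) write N = 236 + 16225t. Substituting into N ≡ 9 (mod 37) gives 16225t ≡ 32 (mod 37), and since 19⁻¹ ≡ 2 (mod 37), t ≡ 27. Hence N ≡ 236 + 16225·27 = 438311 (mod 600325).
From N ≡ 438311 (mod 600325) write N = 438311 + 600325t. Substituting into N ≡ 12 (mod 43) gives 600325t ≡ 0 (mod 43), and since 2⁻¹ ≡ 22 (mod 43), t ≡ 0. Hence N ≡ 438311 + 600325·0 = 438311 (mod 25813975).

438311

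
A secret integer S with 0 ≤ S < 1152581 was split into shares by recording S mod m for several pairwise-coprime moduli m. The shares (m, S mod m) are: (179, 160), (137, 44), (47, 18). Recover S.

306787

The moduli are pairwise coprime; N = 179·137·47 = 1152581.
N/179 = 6439; 6439 ≡ 174 (mod 179); 174·143 ≡ 1, so inverse 143.
N/137 = 8413; 8413 ≡ 56 (mod 137); 56·115 ≡ 1, so inverse 115.
N/47 = 24523; 24523 ≡ 36 (mod 47); 36·17 ≡ 1, so inverse 17.
S ≡ 160·6439·143 + 44·8413·115 + 18·24523·17 = 197398138.
197398138 mod 1152581 = 306787.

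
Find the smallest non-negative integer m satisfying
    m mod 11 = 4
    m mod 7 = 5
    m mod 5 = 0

Combine the congruences pairwise.
From m ≡ 4 (mod 11) write m = 4 + 11t. Substituting into m ≡ 5 (mod 7) gives 11t ≡ 1 (mod 7), and since 4⁻¹ ≡ 2 (mod 7), t ≡ 2. Hence m ≡ 4 + 11·2 = 26 (mod 77).
From m ≡ 26 (mod 77) write m = 26 + 77t. Substituting into m ≡ 0 (mod 5) gives 77t ≡ 4 (mod 5), and since 2⁻¹ ≡ 3 (mod 5), t ≡ 2. Hence m ≡ 26 + 77·2 = 180 (mod 385).

180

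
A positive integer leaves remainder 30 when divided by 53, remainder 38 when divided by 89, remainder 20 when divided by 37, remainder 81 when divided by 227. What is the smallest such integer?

The moduli are pairwise coprime; N = 53·89·37·227 = 39618083.
N/53 = 747511; 747511 ≡ 52 (mod 53); 52·52 ≡ 1, so inverse 52.
N/89 = 445147; 445147 ≡ 58 (mod 89); 58·66 ≡ 1, so inverse 66.
N/37 = 1070759; 1070759 ≡ 16 (mod 37); 16·7 ≡ 1, so inverse 7.
N/227 = 174529; 174529 ≡ 193 (mod 227); 193·20 ≡ 1, so inverse 20.
k ≡ 30·747511·52 + 38·445147·66 + 20·1070759·7 + 81·174529·20 = 2715189076.
2715189076 mod 39618083 = 21159432.

21159432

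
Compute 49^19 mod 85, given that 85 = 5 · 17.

9

Mod 5: 49 ≡ 4; by Fermat, exponent reduces to 19 mod 4 = 3; 4^3 ≡ 4 (mod 5).
Mod 17: 49 ≡ 15; by Fermat, exponent reduces to 19 mod 16 = 3; 15^3 ≡ 9 (mod 17).
Combine by CRT: x ≡ 4 (mod 5), x ≡ 9 (mod 17) ⇒ x ≡ 9 (mod 85).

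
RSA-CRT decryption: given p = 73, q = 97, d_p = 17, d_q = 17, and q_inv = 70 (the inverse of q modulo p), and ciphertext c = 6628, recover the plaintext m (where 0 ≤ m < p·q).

m₁ = c^(d_p) mod p: c ≡ 58 (mod 73), and 58^17 mod 73 = 31.
m₂ = c^(d_q) mod q: c ≡ 32 (mod 97), and 32^17 mod 97 = 53.
h = q_inv·(m₁ − m₂) mod p = 70·(31 − 53) mod 73 = 66.
m = m₂ + h·q = 53 + 66·97 = 6455.

6455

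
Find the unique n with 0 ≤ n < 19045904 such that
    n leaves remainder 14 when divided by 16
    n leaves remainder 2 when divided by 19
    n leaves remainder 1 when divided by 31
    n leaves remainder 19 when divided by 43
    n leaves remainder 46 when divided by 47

18957214

The moduli are pairwise coprime; M = 16·19·31·43·47 = 19045904.
M/16 = 1190369; 1190369 ≡ 1 (mod 16), inverse 1.
M/19 = 1002416; 1002416 ≡ 14 (mod 19); 14·15 ≡ 1, so inverse 15.
M/31 = 614384; 614384 ≡ 26 (mod 31); 26·6 ≡ 1, so inverse 6.
M/43 = 442928; 442928 ≡ 28 (mod 43); 28·20 ≡ 1, so inverse 20.
M/47 = 405232; 405232 ≡ 45 (mod 47); 45·23 ≡ 1, so inverse 23.
n ≡ 14·1190369·1 + 2·1002416·15 + 1·614384·6 + 19·442928·20 + 46·405232·23 = 647472046.
647472046 mod 19045904 = 18957214.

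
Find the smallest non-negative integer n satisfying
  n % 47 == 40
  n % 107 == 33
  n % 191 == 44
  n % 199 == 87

The moduli are pairwise coprime; M = 47·107·191·199 = 191147261.
M/47 = 4066963; 4066963 ≡ 6 (mod 47); 6·8 ≡ 1, so inverse 8.
M/107 = 1786423; 1786423 ≡ 58 (mod 107); 58·24 ≡ 1, so inverse 24.
M/191 = 1000771; 1000771 ≡ 122 (mod 191); 122·155 ≡ 1, so inverse 155.
M/199 = 960539; 960539 ≡ 165 (mod 199); 165·158 ≡ 1, so inverse 158.
n ≡ 40·4066963·8 + 33·1786423·24 + 44·1000771·155 + 87·960539·158 = 22745102490.
22745102490 mod 191147261 = 189725692.

189725692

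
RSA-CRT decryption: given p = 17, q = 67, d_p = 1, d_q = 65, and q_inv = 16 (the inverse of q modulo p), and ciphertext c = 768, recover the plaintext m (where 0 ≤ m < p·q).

m₁ = c^(d_p) mod p: c ≡ 3 (mod 17), and 3^1 mod 17 = 3.
m₂ = c^(d_q) mod q: c ≡ 31 (mod 67), and 31^65 mod 67 = 13.
h = q_inv·(m₁ − m₂) mod p = 16·(3 − 13) mod 17 = 10.
m = m₂ + h·q = 13 + 10·67 = 683.

683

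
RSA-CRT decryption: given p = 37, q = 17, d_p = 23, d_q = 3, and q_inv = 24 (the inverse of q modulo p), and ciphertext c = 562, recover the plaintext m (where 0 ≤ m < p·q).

m₁ = c^(d_p) mod p: c ≡ 7 (mod 37), and 7^23 mod 37 = 9.
m₂ = c^(d_q) mod q: c ≡ 1 (mod 17), and 1^3 mod 17 = 1.
h = q_inv·(m₁ − m₂) mod p = 24·(9 − 1) mod 37 = 7.
m = m₂ + h·q = 1 + 7·17 = 120.

120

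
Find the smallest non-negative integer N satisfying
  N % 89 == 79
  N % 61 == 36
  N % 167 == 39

The moduli are pairwise coprime; M = 89·61·167 = 906643.
M/89 = 10187; 10187 ≡ 41 (mod 89); 41·76 ≡ 1, so inverse 76.
M/61 = 14863; 14863 ≡ 40 (mod 61); 40·29 ≡ 1, so inverse 29.
M/167 = 5429; 5429 ≡ 85 (mod 167); 85·112 ≡ 1, so inverse 112.
N ≡ 79·10187·76 + 36·14863·29 + 39·5429·112 = 100393592.
100393592 mod 906643 = 662862.

662862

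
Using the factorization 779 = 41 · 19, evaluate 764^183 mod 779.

Mod 41: 764 ≡ 26; by Fermat, exponent reduces to 183 mod 40 = 23; 26^23 ≡ 13 (mod 41).
Mod 19: 764 ≡ 4; by Fermat, exponent reduces to 183 mod 18 = 3; 4^3 ≡ 7 (mod 19).
Combine by CRT: x ≡ 13 (mod 41), x ≡ 7 (mod 19) ⇒ x ≡ 710 (mod 779).

710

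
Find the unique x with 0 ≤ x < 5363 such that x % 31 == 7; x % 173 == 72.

937

Combine the congruences pairwise.
From x ≡ 7 (mod 31) write x = 7 + 31t. Substituting into x ≡ 72 (mod 173) gives 31t ≡ 65 (mod 173), and since 31⁻¹ ≡ 67 (mod 173), t ≡ 30. Hence x ≡ 7 + 31·30 = 937 (mod 5363).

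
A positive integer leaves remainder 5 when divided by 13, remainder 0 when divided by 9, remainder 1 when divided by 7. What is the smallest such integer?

From x ≡ 5 (mod 13) write x = 5 + 13t. Substituting into x ≡ 0 (mod 9) gives 13t ≡ 4 (mod 9), and since 4⁻¹ ≡ 7 (mod 9), t ≡ 1. Hence x ≡ 5 + 13·1 = 18 (mod 117).
From x ≡ 18 (mod 117) write x = 18 + 117t. Substituting into x ≡ 1 (mod 7) gives 117t ≡ 4 (mod 7), and since 5⁻¹ ≡ 3 (mod 7), t ≡ 5. Hence x ≡ 18 + 117·5 = 603 (mod 819).

603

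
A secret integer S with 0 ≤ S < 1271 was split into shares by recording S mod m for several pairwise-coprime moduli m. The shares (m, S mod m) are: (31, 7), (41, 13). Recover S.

751

From S ≡ 7 (mod 31) write S = 7 + 31t. Substituting into S ≡ 13 (mod 41) gives 31t ≡ 6 (mod 41), and since 31⁻¹ ≡ 4 (mod 41), t ≡ 24. Hence S ≡ 7 + 31·24 = 751 (mod 1271).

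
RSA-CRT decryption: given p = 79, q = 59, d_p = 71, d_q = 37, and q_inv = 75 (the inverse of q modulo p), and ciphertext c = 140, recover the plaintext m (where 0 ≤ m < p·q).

m₁ = c^(d_p) mod p: c ≡ 61 (mod 79), and 61^71 mod 79 = 41.
m₂ = c^(d_q) mod q: c ≡ 22 (mod 59), and 22^37 mod 59 = 27.
h = q_inv·(m₁ − m₂) mod p = 75·(41 − 27) mod 79 = 23.
m = m₂ + h·q = 27 + 23·59 = 1384.

1384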